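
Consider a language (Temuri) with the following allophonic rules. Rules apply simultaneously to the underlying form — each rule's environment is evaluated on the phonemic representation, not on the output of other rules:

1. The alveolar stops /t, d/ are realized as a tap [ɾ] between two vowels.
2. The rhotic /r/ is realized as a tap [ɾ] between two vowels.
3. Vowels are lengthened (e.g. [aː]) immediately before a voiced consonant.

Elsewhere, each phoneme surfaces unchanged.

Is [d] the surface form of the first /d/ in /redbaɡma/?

/d/ — between /e/ and /b/; rule 1 does not apply here → [d].
The actual realization is [d], which matches [d].

Yes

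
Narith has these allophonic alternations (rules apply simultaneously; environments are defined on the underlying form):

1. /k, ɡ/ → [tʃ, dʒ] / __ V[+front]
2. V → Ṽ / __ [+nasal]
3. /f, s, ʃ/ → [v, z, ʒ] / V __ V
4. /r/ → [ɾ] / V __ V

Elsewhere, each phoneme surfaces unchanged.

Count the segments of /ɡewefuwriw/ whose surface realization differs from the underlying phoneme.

Segments that undergo a rule: /ɡ/ → [dʒ] (rule 1); /f/ → [v] (rule 3).
All other segments surface unchanged.

2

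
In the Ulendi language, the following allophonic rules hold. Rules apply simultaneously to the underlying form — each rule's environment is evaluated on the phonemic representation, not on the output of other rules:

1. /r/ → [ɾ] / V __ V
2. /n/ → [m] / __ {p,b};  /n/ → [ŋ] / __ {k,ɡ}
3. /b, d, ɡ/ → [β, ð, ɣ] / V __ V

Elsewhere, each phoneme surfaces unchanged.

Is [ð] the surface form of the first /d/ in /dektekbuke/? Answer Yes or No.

No

/d/ — word-initial; rule 3 does not apply here → [d].
The actual realization is [d], not [ð].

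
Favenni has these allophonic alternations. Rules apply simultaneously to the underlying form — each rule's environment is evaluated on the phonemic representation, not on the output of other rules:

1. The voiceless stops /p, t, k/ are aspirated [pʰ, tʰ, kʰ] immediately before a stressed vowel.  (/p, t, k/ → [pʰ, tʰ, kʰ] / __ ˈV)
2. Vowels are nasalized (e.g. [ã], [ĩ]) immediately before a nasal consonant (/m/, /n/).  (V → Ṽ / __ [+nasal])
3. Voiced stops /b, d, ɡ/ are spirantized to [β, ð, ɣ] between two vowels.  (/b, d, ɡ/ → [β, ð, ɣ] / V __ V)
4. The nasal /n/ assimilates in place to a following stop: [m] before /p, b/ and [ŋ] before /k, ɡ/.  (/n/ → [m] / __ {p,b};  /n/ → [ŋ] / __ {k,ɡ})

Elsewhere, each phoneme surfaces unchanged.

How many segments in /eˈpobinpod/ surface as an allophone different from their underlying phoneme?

Segments that undergo a rule: /p/ → [pʰ] (rule 1); /b/ → [β] (rule 3); /i/ → [ĩ] (rule 2); /n/ → [m] (rule 4).
All other segments surface unchanged.

4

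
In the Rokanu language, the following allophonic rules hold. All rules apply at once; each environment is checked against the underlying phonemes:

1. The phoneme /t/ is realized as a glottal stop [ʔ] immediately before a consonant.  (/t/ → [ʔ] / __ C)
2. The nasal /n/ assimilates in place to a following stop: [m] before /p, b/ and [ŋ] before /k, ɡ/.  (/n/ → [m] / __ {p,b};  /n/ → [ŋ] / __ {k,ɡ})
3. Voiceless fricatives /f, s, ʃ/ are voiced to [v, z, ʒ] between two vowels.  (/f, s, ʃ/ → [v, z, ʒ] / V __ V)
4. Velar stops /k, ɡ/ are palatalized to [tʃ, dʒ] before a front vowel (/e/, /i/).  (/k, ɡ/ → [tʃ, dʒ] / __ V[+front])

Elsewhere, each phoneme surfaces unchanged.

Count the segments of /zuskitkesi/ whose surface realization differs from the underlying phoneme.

4

Segments that undergo a rule: /k/ → [tʃ] (rule 4); /t/ → [ʔ] (rule 1); /k/ → [tʃ] (rule 4); /s/ → [z] (rule 3).
All other segments surface unchanged.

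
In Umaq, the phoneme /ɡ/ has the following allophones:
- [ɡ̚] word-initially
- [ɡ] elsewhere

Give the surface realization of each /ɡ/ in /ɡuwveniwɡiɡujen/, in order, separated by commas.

Occurrence 1 (position 1): word-initially → [ɡ̚].
Occurrence 2 (position 9): no conditioning environment matches → elsewhere allophone [ɡ].
Occurrence 3 (position 11): no conditioning environment matches → elsewhere allophone [ɡ].

[ɡ̚], [ɡ], [ɡ]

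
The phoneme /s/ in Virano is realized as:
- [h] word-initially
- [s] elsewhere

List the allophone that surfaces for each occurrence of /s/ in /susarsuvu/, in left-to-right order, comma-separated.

[h], [s], [s]

Occurrence 1 (position 1): word-initially → [h].
Occurrence 2 (position 3): no conditioning environment matches → elsewhere allophone [s].
Occurrence 3 (position 6): no conditioning environment matches → elsewhere allophone [s].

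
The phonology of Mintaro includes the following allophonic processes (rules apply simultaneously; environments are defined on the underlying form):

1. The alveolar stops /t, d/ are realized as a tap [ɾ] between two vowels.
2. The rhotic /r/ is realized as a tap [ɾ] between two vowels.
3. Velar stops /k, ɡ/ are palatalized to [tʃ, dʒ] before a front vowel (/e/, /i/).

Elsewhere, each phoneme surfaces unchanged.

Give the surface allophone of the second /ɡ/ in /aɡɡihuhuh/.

[dʒ]

/ɡ/ (between /ɡ/ and /i/): before a front vowel, so rule 3 applies → [dʒ].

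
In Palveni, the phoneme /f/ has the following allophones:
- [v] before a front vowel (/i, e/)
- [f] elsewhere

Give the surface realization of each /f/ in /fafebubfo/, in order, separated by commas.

[f], [v], [f]

Occurrence 1 (position 1): no conditioning environment matches → elsewhere allophone [f].
Occurrence 2 (position 3): before a front vowel (/i, e/) → [v].
Occurrence 3 (position 8): no conditioning environment matches → elsewhere allophone [f].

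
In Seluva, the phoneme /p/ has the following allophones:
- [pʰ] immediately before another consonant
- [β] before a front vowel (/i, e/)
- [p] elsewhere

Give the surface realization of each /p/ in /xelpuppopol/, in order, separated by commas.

Occurrence 1 (position 4): no conditioning environment matches → elsewhere allophone [p].
Occurrence 2 (position 6): immediately before another consonant → [pʰ].
Occurrence 3 (position 7): no conditioning environment matches → elsewhere allophone [p].
Occurrence 4 (position 9): no conditioning environment matches → elsewhere allophone [p].

[p], [pʰ], [p], [p]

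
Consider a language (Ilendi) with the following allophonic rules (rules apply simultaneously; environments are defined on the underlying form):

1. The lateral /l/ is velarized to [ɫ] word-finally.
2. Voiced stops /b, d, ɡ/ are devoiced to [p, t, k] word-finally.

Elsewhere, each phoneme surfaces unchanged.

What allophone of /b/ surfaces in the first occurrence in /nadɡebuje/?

/b/ (between /e/ and /u/) is in the target of rule 2 but the environment (word-finally) is not met → [b].

[b]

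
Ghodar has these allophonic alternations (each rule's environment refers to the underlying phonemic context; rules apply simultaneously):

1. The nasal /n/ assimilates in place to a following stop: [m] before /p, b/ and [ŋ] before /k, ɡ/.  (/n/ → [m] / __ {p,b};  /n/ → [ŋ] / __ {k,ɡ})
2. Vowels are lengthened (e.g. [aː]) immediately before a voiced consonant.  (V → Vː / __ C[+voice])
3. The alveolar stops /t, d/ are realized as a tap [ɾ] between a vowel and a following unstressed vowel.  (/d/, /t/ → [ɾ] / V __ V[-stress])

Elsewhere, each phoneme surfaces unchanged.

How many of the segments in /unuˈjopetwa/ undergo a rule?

Segments that undergo a rule: /u/ → [uː] (rule 2); /u/ → [uː] (rule 2).
All other segments surface unchanged.

2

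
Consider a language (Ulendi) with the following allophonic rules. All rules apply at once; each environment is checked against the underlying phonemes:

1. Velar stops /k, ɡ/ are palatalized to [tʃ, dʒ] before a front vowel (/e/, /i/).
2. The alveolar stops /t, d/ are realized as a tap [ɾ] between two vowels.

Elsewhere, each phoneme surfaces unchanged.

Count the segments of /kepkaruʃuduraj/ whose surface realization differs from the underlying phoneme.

2

Segments that undergo a rule: /k/ → [tʃ] (rule 1); /d/ → [ɾ] (rule 2).
All other segments surface unchanged.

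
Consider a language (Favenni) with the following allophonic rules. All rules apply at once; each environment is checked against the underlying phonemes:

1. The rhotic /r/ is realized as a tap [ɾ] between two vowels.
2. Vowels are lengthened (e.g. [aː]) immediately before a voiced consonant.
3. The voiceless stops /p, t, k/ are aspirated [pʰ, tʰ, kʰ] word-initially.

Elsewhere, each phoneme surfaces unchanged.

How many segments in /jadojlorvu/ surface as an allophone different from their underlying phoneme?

Segments that undergo a rule: /a/ → [aː] (rule 2); /o/ → [oː] (rule 2); /o/ → [oː] (rule 2).
All other segments surface unchanged.

3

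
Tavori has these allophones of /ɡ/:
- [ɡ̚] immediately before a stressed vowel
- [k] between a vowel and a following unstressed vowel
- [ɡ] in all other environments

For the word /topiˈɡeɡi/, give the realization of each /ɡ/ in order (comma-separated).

[ɡ̚], [k]

Occurrence 1 (position 5): immediately before a stressed vowel → [ɡ̚].
Occurrence 2 (position 7): between a vowel and a following unstressed vowel → [k].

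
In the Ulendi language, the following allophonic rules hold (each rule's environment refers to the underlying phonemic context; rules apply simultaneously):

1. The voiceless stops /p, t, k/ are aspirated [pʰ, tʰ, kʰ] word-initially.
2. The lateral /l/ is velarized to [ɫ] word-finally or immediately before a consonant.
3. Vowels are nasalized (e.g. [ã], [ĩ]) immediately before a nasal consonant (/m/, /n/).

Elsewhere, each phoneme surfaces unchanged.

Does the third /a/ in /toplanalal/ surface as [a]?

Yes

/a/ (between /l/ and /l/) is in the target of rule 3 but the environment (before a nasal consonant) is not met → [a].
The actual realization is [a], which matches [a].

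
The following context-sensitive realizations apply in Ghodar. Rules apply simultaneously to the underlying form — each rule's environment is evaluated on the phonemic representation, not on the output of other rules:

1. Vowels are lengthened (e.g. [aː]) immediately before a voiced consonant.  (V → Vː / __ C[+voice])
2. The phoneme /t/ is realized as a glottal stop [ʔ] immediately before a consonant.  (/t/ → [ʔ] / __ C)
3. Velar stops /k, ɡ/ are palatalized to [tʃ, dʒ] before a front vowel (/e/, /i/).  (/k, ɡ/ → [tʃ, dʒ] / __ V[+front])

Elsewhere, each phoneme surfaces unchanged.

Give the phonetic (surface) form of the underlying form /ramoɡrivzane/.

/r/ — not in any rule's target class → [r].
/a/ meets the environment for rule 1 (before a voiced consonant) → [aː].
/m/ (between /a/ and /o/) is unaffected → [m].
Rule 1 applies to /o/ (between /m/ and /ɡ/: before a voiced consonant) → [oː].
/ɡ/ — between /o/ and /r/; rule 3 does not apply here → [ɡ].
/r/ stays [r].
Rule 1 applies to /i/ (between /r/ and /v/: before a voiced consonant) → [iː].
/v/ (between /i/ and /z/) is unaffected → [v].
/z/ — not in any rule's target class → [z].
Rule 1 applies to /a/ (between /z/ and /n/: before a voiced consonant) → [aː].
/n/ (between /a/ and /e/): no rule targets it → [n].
/e/ (word-final) is in the target of rule 1 but the environment (before a voiced consonant) is not met → [e].

[raːmoːɡriːvzaːne]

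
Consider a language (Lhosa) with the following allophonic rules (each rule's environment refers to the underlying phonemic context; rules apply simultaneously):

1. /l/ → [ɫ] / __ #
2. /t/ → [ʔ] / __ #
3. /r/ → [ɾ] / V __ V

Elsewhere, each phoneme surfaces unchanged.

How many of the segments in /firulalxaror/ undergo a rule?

Segments that undergo a rule: /r/ → [ɾ] (rule 3); /r/ → [ɾ] (rule 3).
All other segments surface unchanged.

2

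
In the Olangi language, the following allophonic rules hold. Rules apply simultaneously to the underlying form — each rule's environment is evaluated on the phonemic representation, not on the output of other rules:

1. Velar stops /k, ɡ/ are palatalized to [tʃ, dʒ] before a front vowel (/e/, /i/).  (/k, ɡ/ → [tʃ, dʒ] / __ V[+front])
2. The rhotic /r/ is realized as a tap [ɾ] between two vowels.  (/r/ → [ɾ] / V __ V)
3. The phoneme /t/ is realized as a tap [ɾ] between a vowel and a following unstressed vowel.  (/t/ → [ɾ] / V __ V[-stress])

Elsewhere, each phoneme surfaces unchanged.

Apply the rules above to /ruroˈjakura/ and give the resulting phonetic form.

[ruɾoˈjakuɾa]

/r/ — word-initial; rule 2 does not apply here → [r].
/u/ (between /r/ and /r/): no rule targets it → [u].
/r/ (between /u/ and /o/): between two vowels, so rule 2 applies → [ɾ].
/o/ (between /r/ and /j/): no rule targets it → [o].
/j/ (between /o/ and /a/) is unaffected → [j].
/a/ (between /j/ and /k/): no rule targets it → [a].
/k/ (between /a/ and /u/) is in the target of rule 1 but the environment (before a front vowel) is not met → [k].
/u/ — not in any rule's target class → [u].
/r/ (between /u/ and /a/) occurs between two vowels → [ɾ] by rule 2.
/a/ (word-final) is unaffected → [a].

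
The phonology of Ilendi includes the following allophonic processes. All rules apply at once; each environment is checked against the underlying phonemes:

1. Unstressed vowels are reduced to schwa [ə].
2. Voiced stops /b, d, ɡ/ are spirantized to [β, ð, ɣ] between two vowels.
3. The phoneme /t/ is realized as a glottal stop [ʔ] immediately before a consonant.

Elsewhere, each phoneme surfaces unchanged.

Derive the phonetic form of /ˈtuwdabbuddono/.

[ˈtuwdəbbəddənə]

/t/ (word-initial) is in the target of rule 3 but the environment (immediately before a consonant) is not met → [t].
/u/ — between /t/ and /w/; rule 1 does not apply here → [u].
/w/ (between /u/ and /d/): no rule targets it → [w].
/d/ (between /w/ and /a/) is in the target of rule 2 but the environment (between two vowels) is not met → [d].
/a/ (between /d/ and /b/) occurs in an unstressed syllable → [ə] by rule 1.
/b/ — between /a/ and /b/; rule 2 does not apply here → [b].
/b/ (between /b/ and /u/) fails the environment for rule 2, so it stays [b].
/u/ (between /b/ and /d/): in an unstressed syllable, so rule 1 applies → [ə].
/d/ (between /u/ and /d/) is in the target of rule 2 but the environment (between two vowels) is not met → [d].
/d/ (between /d/ and /o/) is in the target of rule 2 but the environment (between two vowels) is not met → [d].
/o/ — between /d/ and /n/, in an unstressed syllable — surfaces as [ə] (rule 1).
/n/ (between /o/ and /o/): no rule targets it → [n].
Rule 1 applies to /o/ (word-final: in an unstressed syllable) → [ə].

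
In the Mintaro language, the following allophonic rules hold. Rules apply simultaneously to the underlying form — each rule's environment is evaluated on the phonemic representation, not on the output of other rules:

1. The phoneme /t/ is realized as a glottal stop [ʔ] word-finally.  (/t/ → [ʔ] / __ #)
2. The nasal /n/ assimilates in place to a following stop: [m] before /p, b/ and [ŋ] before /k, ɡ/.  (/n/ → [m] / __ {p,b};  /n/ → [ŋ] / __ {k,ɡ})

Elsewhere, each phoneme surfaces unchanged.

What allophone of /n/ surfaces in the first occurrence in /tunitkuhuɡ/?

[n]

/n/ — between /u/ and /i/; rule 2 does not apply here → [n].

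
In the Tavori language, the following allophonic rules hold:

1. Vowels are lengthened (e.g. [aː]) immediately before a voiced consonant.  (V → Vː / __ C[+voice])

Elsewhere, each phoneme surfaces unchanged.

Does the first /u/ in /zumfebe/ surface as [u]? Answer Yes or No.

Rule 1 applies to /u/ (between /z/ and /m/: before a voiced consonant) → [uː].
The actual realization is [uː], not [u].

No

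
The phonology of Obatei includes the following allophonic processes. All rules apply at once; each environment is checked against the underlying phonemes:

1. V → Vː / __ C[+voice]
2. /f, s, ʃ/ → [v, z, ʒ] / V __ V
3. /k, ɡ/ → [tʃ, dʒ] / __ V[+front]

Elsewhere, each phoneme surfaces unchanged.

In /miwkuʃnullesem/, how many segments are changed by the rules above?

Segments that undergo a rule: /i/ → [iː] (rule 1); /u/ → [uː] (rule 1); /s/ → [z] (rule 2); /e/ → [eː] (rule 1).
All other segments surface unchanged.

4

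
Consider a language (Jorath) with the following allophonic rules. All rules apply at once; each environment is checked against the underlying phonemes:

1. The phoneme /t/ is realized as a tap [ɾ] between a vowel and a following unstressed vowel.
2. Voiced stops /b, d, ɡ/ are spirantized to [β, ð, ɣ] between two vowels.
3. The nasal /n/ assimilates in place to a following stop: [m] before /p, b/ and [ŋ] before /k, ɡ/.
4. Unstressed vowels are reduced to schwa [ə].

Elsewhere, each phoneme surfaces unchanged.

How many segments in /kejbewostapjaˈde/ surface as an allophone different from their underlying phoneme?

6

Segments that undergo a rule: /e/ → [ə] (rule 4); /e/ → [ə] (rule 4); /o/ → [ə] (rule 4); /a/ → [ə] (rule 4); /a/ → [ə] (rule 4); /d/ → [ð] (rule 2).
All other segments surface unchanged.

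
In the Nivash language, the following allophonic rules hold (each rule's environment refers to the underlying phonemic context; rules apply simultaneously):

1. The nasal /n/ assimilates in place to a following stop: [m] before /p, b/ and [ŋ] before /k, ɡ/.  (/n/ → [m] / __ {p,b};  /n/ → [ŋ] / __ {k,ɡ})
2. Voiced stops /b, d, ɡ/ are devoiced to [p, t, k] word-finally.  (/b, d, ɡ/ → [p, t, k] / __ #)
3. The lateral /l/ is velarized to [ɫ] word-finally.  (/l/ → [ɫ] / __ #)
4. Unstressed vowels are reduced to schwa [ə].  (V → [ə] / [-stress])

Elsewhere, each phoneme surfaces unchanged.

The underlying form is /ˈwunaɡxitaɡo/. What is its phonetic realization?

/w/ stays [w].
/u/ (between /w/ and /n/) fails the environment for rule 4, so it stays [u].
/n/ (between /u/ and /a/) is in the target of rule 1 but the environment (before a labial or velar stop) is not met → [n].
/a/ (between /n/ and /ɡ/): in an unstressed syllable, so rule 4 applies → [ə].
/ɡ/ (between /a/ and /x/): rule 2 targets it, but not word-finally → unchanged [ɡ].
/x/ (between /ɡ/ and /i/): no rule targets it → [x].
/i/ (between /x/ and /t/): in an unstressed syllable, so rule 4 applies → [ə].
/t/ (between /i/ and /a/): no rule targets it → [t].
/a/ — between /t/ and /ɡ/, in an unstressed syllable — surfaces as [ə] (rule 4).
/ɡ/ — between /a/ and /o/; rule 2 does not apply here → [ɡ].
/o/ (word-final): in an unstressed syllable, so rule 4 applies → [ə].

[ˈwunəɡxətəɡə]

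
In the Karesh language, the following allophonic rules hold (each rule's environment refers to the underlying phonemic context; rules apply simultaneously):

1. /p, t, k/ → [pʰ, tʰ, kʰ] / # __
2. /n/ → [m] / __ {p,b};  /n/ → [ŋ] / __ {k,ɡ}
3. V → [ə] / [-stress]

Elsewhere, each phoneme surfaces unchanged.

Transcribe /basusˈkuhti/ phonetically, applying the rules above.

/b/ — not in any rule's target class → [b].
/a/ (between /b/ and /s/) occurs in an unstressed syllable → [ə] by rule 3.
/s/ (between /a/ and /u/): no rule targets it → [s].
/u/ meets the environment for rule 3 (in an unstressed syllable) → [ə].
/s/ (between /u/ and /k/): no rule targets it → [s].
/k/ (between /s/ and /u/) fails the environment for rule 1, so it stays [k].
/u/ (between /k/ and /h/) fails the environment for rule 3, so it stays [u].
/h/ (between /u/ and /t/): no rule targets it → [h].
/t/ (between /h/ and /i/) fails the environment for rule 1, so it stays [t].
/i/ (word-final): in an unstressed syllable, so rule 3 applies → [ə].

[bəsəsˈkuhtə]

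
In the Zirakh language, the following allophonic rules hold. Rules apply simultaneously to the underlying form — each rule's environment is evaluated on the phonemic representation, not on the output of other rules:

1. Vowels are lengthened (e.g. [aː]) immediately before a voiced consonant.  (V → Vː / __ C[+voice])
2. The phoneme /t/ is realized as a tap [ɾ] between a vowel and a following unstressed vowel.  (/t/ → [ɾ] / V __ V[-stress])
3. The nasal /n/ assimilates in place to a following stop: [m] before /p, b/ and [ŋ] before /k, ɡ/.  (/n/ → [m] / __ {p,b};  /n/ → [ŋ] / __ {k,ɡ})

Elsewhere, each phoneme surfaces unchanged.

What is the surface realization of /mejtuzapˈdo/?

[meːjtuːzapˈdo]

/m/ (word-initial): no rule targets it → [m].
/e/ meets the environment for rule 1 (before a voiced consonant) → [eː].
/j/ (between /e/ and /t/): no rule targets it → [j].
/t/ (between /j/ and /u/) is in the target of rule 2 but the environment (between a vowel and a following unstressed vowel) is not met → [t].
Rule 1 applies to /u/ (between /t/ and /z/: before a voiced consonant) → [uː].
/z/ (between /u/ and /a/) is unaffected → [z].
/a/ (between /z/ and /p/): rule 1 targets it, but not before a voiced consonant → unchanged [a].
/p/ stays [p].
/d/ — not in any rule's target class → [d].
/o/ (word-final) is in the target of rule 1 but the environment (before a voiced consonant) is not met → [o].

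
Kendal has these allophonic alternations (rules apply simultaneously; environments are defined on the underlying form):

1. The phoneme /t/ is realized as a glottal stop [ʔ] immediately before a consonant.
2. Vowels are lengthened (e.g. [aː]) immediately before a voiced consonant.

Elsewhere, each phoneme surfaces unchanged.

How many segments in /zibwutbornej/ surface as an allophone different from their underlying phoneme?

Segments that undergo a rule: /i/ → [iː] (rule 2); /t/ → [ʔ] (rule 1); /o/ → [oː] (rule 2); /e/ → [eː] (rule 2).
All other segments surface unchanged.

4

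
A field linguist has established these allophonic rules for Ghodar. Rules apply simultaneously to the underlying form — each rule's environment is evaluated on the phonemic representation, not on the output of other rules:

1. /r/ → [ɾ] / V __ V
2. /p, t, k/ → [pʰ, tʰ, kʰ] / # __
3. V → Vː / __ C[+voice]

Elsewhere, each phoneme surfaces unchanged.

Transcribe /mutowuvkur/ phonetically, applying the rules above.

[mutoːwuːvkuːr]

/u/ (between /m/ and /t/) fails the environment for rule 3, so it stays [u].
/t/ — between /u/ and /o/; rule 2 does not apply here → [t].
/o/ meets the environment for rule 3 (before a voiced consonant) → [oː].
/u/ (between /w/ and /v/): before a voiced consonant, so rule 3 applies → [uː].
/k/ (between /v/ and /u/): rule 2 targets it, but not word-initially → unchanged [k].
/u/ — between /k/ and /r/, before a voiced consonant — surfaces as [uː] (rule 3).
/r/ (word-final) fails the environment for rule 1, so it stays [r].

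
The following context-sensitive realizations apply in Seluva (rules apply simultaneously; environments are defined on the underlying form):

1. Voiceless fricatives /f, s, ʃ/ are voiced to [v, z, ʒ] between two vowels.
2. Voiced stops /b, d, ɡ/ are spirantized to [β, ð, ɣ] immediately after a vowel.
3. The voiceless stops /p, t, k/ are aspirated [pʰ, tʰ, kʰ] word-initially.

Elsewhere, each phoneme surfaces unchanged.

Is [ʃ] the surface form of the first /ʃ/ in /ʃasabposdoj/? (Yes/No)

Yes

/ʃ/ — word-initial; rule 1 does not apply here → [ʃ].
The actual realization is [ʃ], which matches [ʃ].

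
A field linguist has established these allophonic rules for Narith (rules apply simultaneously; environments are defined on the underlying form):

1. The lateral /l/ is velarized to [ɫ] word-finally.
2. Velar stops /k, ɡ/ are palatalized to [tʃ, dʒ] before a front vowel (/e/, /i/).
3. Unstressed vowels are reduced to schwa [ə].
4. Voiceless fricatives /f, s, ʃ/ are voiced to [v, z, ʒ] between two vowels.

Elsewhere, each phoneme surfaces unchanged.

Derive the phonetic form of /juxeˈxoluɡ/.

[jəxəˈxoləɡ]

/u/ (between /j/ and /x/): in an unstressed syllable, so rule 3 applies → [ə].
Rule 3 applies to /e/ (between /x/ and /x/: in an unstressed syllable) → [ə].
/o/ (between /x/ and /l/): rule 3 targets it, but not in an unstressed syllable → unchanged [o].
/l/ (between /o/ and /u/) is in the target of rule 1 but the environment (word-finally) is not met → [l].
/u/ meets the environment for rule 3 (in an unstressed syllable) → [ə].
/ɡ/ (word-final): rule 2 targets it, but not before a front vowel → unchanged [ɡ].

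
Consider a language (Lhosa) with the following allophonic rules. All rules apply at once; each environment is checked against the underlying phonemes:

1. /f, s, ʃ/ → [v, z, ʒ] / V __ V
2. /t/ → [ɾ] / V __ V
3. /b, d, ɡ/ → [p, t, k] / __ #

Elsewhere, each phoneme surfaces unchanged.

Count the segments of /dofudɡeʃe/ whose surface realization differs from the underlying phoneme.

Segments that undergo a rule: /f/ → [v] (rule 1); /ʃ/ → [ʒ] (rule 1).
All other segments surface unchanged.

2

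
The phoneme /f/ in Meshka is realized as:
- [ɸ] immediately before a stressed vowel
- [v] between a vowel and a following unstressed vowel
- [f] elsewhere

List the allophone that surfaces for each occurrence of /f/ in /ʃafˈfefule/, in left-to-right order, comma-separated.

Occurrence 1 (position 3): no conditioning environment matches → elsewhere allophone [f].
Occurrence 2 (position 4): immediately before a stressed vowel → [ɸ].
Occurrence 3 (position 6): between a vowel and a following unstressed vowel → [v].

[f], [ɸ], [v]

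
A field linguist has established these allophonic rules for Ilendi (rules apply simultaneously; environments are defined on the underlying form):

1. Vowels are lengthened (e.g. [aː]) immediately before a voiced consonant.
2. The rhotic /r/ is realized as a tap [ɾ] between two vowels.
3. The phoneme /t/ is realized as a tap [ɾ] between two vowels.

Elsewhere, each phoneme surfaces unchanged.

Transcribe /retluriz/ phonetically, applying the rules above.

[retluːɾiːz]

/r/ (word-initial) is in the target of rule 2 but the environment (between two vowels) is not met → [r].
/e/ (between /r/ and /t/) is in the target of rule 1 but the environment (before a voiced consonant) is not met → [e].
/t/ — between /e/ and /l/; rule 3 does not apply here → [t].
/u/ — between /l/ and /r/, before a voiced consonant — surfaces as [uː] (rule 1).
/r/ (between /u/ and /i/): between two vowels, so rule 2 applies → [ɾ].
/i/ (between /r/ and /z/) occurs before a voiced consonant → [iː] by rule 1.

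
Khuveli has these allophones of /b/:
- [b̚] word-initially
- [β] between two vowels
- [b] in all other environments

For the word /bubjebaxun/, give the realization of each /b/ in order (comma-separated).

Occurrence 1 (position 1): word-initially → [b̚].
Occurrence 2 (position 3): no conditioning environment matches → elsewhere allophone [b].
Occurrence 3 (position 6): between two vowels → [β].

[b̚], [b], [β]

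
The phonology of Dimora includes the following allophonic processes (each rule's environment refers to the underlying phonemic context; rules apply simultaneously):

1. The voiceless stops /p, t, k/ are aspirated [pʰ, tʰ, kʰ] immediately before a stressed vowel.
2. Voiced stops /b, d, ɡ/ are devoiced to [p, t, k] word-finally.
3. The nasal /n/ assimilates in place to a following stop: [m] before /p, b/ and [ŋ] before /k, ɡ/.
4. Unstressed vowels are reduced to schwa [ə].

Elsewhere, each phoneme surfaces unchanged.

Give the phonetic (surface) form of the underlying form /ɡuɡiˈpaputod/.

[ɡəɡəˈpʰapətət]

/ɡ/ (word-initial) is in the target of rule 2 but the environment (word-finally) is not met → [ɡ].
/u/ (between /ɡ/ and /ɡ/): in an unstressed syllable, so rule 4 applies → [ə].
/ɡ/ (between /u/ and /i/) is in the target of rule 2 but the environment (word-finally) is not met → [ɡ].
/i/ meets the environment for rule 4 (in an unstressed syllable) → [ə].
/p/ — between /i/ and /a/, immediately before a stressed vowel — surfaces as [pʰ] (rule 1).
/a/ (between /p/ and /p/) is in the target of rule 4 but the environment (in an unstressed syllable) is not met → [a].
/p/ — between /a/ and /u/; rule 1 does not apply here → [p].
/u/ — between /p/ and /t/, in an unstressed syllable — surfaces as [ə] (rule 4).
/t/ (between /u/ and /o/): rule 1 targets it, but not immediately before a stressed vowel → unchanged [t].
/o/ (between /t/ and /d/): in an unstressed syllable, so rule 4 applies → [ə].
/d/ meets the environment for rule 2 (word-finally) → [t].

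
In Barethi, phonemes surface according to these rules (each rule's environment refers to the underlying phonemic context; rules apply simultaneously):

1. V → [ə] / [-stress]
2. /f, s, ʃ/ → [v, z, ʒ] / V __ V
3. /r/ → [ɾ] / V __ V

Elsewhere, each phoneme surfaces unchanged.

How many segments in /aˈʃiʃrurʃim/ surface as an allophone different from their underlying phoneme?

4

Segments that undergo a rule: /a/ → [ə] (rule 1); /ʃ/ → [ʒ] (rule 2); /u/ → [ə] (rule 1); /i/ → [ə] (rule 1).
All other segments surface unchanged.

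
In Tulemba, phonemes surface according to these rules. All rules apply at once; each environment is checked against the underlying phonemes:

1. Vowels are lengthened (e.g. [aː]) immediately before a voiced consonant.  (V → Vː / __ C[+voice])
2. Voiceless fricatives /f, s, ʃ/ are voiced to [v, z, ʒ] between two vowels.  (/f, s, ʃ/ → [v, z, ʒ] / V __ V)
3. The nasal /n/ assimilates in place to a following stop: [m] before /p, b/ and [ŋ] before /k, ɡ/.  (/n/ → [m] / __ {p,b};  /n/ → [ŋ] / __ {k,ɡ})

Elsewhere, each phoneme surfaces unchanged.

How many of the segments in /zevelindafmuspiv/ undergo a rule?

Segments that undergo a rule: /e/ → [eː] (rule 1); /e/ → [eː] (rule 1); /i/ → [iː] (rule 1); /i/ → [iː] (rule 1).
All other segments surface unchanged.

4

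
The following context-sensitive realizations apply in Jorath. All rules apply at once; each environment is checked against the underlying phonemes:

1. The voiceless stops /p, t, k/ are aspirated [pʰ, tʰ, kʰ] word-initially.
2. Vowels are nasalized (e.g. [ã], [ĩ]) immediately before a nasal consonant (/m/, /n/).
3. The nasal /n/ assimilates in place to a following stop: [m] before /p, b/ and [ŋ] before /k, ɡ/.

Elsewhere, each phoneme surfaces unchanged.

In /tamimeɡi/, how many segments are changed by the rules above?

3

Segments that undergo a rule: /t/ → [tʰ] (rule 1); /a/ → [ã] (rule 2); /i/ → [ĩ] (rule 2).
All other segments surface unchanged.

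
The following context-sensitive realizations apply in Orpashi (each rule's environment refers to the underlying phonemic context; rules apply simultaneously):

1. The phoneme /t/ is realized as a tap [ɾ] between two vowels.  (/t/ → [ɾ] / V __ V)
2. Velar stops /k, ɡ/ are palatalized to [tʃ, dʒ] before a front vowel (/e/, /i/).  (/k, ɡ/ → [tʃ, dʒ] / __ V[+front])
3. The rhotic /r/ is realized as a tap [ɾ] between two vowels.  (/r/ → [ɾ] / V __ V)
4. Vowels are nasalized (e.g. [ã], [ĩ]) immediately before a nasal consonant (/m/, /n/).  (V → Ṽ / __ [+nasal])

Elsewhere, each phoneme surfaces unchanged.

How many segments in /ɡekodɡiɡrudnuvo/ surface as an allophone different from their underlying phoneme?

2

Segments that undergo a rule: /ɡ/ → [dʒ] (rule 2); /ɡ/ → [dʒ] (rule 2).
All other segments surface unchanged.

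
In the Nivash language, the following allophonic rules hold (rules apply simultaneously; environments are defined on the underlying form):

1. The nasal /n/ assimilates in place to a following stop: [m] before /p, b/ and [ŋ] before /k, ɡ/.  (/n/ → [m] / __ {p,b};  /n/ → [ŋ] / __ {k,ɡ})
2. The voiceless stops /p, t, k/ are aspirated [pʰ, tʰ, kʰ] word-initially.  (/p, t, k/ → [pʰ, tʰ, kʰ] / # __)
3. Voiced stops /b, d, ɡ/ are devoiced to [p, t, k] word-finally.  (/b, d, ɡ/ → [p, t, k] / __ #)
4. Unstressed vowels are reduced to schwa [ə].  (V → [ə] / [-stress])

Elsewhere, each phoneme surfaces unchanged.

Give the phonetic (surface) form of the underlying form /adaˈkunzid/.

[ədəˈkunzət]

/a/ — word-initial, in an unstressed syllable — surfaces as [ə] (rule 4).
/d/ (between /a/ and /a/): rule 3 targets it, but not word-finally → unchanged [d].
/a/ — between /d/ and /k/, in an unstressed syllable — surfaces as [ə] (rule 4).
/k/ (between /a/ and /u/) is in the target of rule 2 but the environment (word-initially) is not met → [k].
/u/ — between /k/ and /n/; rule 4 does not apply here → [u].
/n/ (between /u/ and /z/) is in the target of rule 1 but the environment (before a labial or velar stop) is not met → [n].
/z/ — not in any rule's target class → [z].
/i/ meets the environment for rule 4 (in an unstressed syllable) → [ə].
Rule 3 applies to /d/ (word-final: word-finally) → [t].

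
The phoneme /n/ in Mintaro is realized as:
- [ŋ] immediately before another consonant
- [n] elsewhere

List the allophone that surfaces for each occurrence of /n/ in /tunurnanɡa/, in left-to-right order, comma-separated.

Occurrence 1 (position 3): no conditioning environment matches → elsewhere allophone [n].
Occurrence 2 (position 6): no conditioning environment matches → elsewhere allophone [n].
Occurrence 3 (position 8): immediately before another consonant → [ŋ].

[n], [n], [ŋ]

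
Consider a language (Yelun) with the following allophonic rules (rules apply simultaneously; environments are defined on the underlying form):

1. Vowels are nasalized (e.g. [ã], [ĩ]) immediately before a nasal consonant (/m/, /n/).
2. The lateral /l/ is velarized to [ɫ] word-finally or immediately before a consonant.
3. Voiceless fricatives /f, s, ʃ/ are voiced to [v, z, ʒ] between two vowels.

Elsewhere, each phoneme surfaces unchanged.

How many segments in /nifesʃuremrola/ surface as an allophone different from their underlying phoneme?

Segments that undergo a rule: /f/ → [v] (rule 3); /e/ → [ẽ] (rule 1).
All other segments surface unchanged.

2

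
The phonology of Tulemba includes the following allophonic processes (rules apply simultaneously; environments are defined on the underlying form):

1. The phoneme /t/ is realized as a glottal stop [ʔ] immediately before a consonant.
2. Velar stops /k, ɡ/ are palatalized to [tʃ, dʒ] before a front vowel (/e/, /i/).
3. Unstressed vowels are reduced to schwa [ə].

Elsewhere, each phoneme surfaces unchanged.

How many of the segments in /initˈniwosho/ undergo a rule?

5

Segments that undergo a rule: /i/ → [ə] (rule 3); /i/ → [ə] (rule 3); /t/ → [ʔ] (rule 1); /o/ → [ə] (rule 3); /o/ → [ə] (rule 3).
All other segments surface unchanged.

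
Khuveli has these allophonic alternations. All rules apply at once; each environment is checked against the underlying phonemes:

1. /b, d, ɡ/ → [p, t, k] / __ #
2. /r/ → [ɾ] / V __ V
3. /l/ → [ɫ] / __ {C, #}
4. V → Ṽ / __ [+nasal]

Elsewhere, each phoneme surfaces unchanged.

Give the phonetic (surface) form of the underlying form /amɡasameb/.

[ãmɡasãmep]

Rule 4 applies to /a/ (word-initial: before a nasal consonant) → [ã].
/m/ (between /a/ and /ɡ/) is unaffected → [m].
/ɡ/ (between /m/ and /a/): rule 1 targets it, but not word-finally → unchanged [ɡ].
/a/ (between /ɡ/ and /s/) fails the environment for rule 4, so it stays [a].
/s/ — not in any rule's target class → [s].
Rule 4 applies to /a/ (between /s/ and /m/: before a nasal consonant) → [ã].
/m/ (between /a/ and /e/): no rule targets it → [m].
/e/ (between /m/ and /b/): rule 4 targets it, but not before a nasal consonant → unchanged [e].
/b/ (word-final): word-finally, so rule 1 applies → [p].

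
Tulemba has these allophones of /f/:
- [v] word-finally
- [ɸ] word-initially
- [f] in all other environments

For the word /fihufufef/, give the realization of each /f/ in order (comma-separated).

[ɸ], [f], [f], [v]

Occurrence 1 (position 1): word-initially → [ɸ].
Occurrence 2 (position 5): no conditioning environment matches → elsewhere allophone [f].
Occurrence 3 (position 7): no conditioning environment matches → elsewhere allophone [f].
Occurrence 4 (position 9): word-finally → [v].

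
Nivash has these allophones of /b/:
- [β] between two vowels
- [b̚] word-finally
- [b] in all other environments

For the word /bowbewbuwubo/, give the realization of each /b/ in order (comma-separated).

Occurrence 1 (position 1): no conditioning environment matches → elsewhere allophone [b].
Occurrence 2 (position 4): no conditioning environment matches → elsewhere allophone [b].
Occurrence 3 (position 7): no conditioning environment matches → elsewhere allophone [b].
Occurrence 4 (position 11): between two vowels → [β].

[b], [b], [b], [β]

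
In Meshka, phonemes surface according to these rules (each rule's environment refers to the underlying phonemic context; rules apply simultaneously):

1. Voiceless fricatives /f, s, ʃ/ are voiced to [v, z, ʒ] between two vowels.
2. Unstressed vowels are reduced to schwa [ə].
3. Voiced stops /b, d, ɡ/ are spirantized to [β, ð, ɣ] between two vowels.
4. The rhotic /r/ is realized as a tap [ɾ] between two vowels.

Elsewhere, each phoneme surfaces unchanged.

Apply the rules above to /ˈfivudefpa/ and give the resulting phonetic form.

[ˈfivəðəfpə]

/f/ — word-initial; rule 1 does not apply here → [f].
/i/ — between /f/ and /v/; rule 2 does not apply here → [i].
/v/ (between /i/ and /u/) is unaffected → [v].
/u/ (between /v/ and /d/) occurs in an unstressed syllable → [ə] by rule 2.
/d/ (between /u/ and /e/) occurs between two vowels → [ð] by rule 3.
/e/ — between /d/ and /f/, in an unstressed syllable — surfaces as [ə] (rule 2).
/f/ — between /e/ and /p/; rule 1 does not apply here → [f].
/p/ — not in any rule's target class → [p].
/a/ (word-final): in an unstressed syllable, so rule 2 applies → [ə].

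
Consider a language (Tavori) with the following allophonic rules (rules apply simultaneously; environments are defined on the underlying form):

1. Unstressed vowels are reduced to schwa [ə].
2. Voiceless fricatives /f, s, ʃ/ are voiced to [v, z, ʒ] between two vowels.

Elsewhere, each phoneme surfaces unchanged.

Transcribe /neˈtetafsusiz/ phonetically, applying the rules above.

[nəˈtetəfsəzəz]

/n/ (word-initial): no rule targets it → [n].
/e/ meets the environment for rule 1 (in an unstressed syllable) → [ə].
/t/ (between /e/ and /e/) is unaffected → [t].
/e/ (between /t/ and /t/): rule 1 targets it, but not in an unstressed syllable → unchanged [e].
/t/ (between /e/ and /a/) is unaffected → [t].
Rule 1 applies to /a/ (between /t/ and /f/: in an unstressed syllable) → [ə].
/f/ — between /a/ and /s/; rule 2 does not apply here → [f].
/s/ (between /f/ and /u/): rule 2 targets it, but not between two vowels → unchanged [s].
/u/ meets the environment for rule 1 (in an unstressed syllable) → [ə].
/s/ meets the environment for rule 2 (between two vowels) → [z].
/i/ meets the environment for rule 1 (in an unstressed syllable) → [ə].
/z/ (word-final): no rule targets it → [z].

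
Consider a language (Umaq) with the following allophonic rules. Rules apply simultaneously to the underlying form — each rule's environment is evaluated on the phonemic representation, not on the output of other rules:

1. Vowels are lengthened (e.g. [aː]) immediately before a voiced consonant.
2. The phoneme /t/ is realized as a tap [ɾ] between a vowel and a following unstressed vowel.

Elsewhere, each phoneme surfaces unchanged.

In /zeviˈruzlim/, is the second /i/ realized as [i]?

/i/ (between /l/ and /m/) occurs before a voiced consonant → [iː] by rule 1.
The actual realization is [iː], not [i].

No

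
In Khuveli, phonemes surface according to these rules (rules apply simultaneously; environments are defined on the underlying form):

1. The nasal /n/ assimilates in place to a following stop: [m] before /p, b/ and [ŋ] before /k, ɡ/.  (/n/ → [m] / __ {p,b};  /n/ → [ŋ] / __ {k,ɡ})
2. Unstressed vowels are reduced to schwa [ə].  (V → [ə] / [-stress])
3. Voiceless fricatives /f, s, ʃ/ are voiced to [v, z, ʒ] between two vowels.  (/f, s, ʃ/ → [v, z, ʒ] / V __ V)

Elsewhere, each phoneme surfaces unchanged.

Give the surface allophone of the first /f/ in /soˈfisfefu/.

/f/ (between /o/ and /i/): between two vowels, so rule 3 applies → [v].

[v]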